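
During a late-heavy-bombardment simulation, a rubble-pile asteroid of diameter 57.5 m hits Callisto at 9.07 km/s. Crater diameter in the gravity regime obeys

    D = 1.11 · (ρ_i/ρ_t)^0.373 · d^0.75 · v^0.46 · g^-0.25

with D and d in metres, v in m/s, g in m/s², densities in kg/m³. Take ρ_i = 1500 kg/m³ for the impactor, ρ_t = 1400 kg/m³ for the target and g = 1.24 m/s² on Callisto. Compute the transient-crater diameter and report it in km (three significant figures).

D ≈ 1.49 km

In SI units: v = 9070 m/s.
(ρ_i/ρ_t)^0.373 = (1500/1400)^0.373 = 1.026
d^0.75 = 57.5^0.75 = 20.88
v^0.46 = 9070^0.46 = 66.15
g^-0.25 = 1.24^-0.25 = 0.9476
D = 1.11 × 1.026 × 20.88 × 66.15 × 0.9476 = 1491 m
   = 1.491 km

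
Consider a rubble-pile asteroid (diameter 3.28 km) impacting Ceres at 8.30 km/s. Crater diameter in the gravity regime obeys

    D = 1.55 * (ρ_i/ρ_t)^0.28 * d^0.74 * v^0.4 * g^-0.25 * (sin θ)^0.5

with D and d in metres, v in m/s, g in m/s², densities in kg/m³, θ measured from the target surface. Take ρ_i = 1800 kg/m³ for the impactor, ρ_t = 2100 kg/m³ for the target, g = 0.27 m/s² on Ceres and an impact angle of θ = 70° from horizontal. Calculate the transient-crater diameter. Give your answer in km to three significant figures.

In SI units: d = 3280 m, v = 8300 m/s.
(ρ_i/ρ_t)^0.28 = (1800/2100)^0.28 = 0.9578
d^0.74 = 3280^0.74 = 399.7
v^0.4 = 8300^0.4 = 36.95
g^-0.25 = 0.27^-0.25 = 1.387
(sin 70°)^0.5 = 0.9397^0.5 = 0.9694
D = 1.55 × 0.9578 × 399.7 × 36.95 × 1.387 × 0.9694 = 29480 m
   = 29.48 km

D ≈ 29.5 km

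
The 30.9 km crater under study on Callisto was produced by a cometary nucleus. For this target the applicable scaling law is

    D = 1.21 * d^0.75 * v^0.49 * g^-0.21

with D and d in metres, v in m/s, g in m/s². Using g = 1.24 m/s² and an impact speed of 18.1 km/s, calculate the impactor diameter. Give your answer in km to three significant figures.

Rearranging for d: d = [D / (1.21 · 18100^0.49 · 1.24^-0.21)]^(1/0.75).
D = 30900 m.
18100^0.49 = 122.0
1.24^-0.21 = 0.9558
Denominator = 1.21 × 122.0 × 0.9558 = 141.1
D / 141.1 = 30900 / 141.1 = 219.0
d = 219.0^(1/0.75) = 219.0^1.3333 = 1320 m

d ≈ 1.32 km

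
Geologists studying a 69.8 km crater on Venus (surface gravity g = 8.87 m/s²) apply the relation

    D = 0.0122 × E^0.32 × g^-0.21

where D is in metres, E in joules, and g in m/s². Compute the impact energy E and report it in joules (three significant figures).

Rearranging: E = [D / (0.0122 · g^-0.21)]^(1/0.32).
D = 69800 m.
g^-0.21 = 8.87^-0.21 = 0.6323
D / (0.0122 × 0.6323) = 69800 / (7.714 × 10^-3) = 9.048 × 10^6
E = (9.048 × 10^6)^3.125 = 5.486 × 10^21 J

E ≈ 5.49 × 10^21 J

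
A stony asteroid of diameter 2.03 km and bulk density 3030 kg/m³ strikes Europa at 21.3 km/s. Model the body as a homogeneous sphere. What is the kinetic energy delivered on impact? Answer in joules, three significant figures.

d = 2030 m; v = 21300 m/s.
Mass m = (π/6) ρ d³ = (π/6) × 3030 × (2030)³ = 1.327 × 10^13 kg
E = ½ m v² = 0.5 × 1.327 × 10^13 × (21300)² = 3.010 × 10^21 J

E ≈ 3.01 × 10^21 J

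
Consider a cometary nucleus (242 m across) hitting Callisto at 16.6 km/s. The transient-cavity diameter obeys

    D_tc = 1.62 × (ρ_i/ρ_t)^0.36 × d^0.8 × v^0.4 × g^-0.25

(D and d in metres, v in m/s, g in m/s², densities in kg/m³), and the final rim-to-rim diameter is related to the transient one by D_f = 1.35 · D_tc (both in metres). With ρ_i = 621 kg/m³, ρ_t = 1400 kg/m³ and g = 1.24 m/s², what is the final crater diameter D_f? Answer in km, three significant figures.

v = 16600 m/s.
(ρ_i/ρ_t)^0.36 = (621/1400)^0.36 = 0.7463
d^0.8 = 242^0.8 = 80.73
v^0.4 = 16600^0.4 = 48.76
g^-0.25 = 1.24^-0.25 = 0.9476
D_tc = 1.62 × 0.7463 × 80.73 × 48.76 × 0.9476 = 4510 m
D_f = 1.35 × 4510 = 6088 m
     = 6.088 km

D_f ≈ 6.09 km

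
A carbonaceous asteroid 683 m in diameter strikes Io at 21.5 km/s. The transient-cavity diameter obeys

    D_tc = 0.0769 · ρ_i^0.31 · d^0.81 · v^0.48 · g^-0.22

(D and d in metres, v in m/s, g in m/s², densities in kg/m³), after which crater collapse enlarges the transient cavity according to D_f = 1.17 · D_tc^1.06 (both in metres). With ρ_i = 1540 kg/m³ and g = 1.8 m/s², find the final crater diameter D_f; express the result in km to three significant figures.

v = 21500 m/s.
ρ_i^0.31 = 1540^0.31 = 9.730
d^0.81 = 683^0.81 = 197.6
v^0.48 = 21500^0.48 = 120.1
g^-0.22 = 1.8^-0.22 = 0.8787
D_tc = 0.0769 × 9.730 × 197.6 × 120.1 × 0.8787 = 15600 m
D_f = 1.17 × (15600)^1.06 = 32576 m
     = 32.58 km

D_f ≈ 32.6 km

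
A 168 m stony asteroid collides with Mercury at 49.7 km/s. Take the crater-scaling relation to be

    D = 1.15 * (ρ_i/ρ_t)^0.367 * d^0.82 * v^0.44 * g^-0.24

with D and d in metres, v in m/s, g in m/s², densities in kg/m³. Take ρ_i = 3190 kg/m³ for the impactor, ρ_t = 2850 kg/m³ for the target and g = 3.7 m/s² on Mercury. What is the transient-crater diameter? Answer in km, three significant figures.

In SI units: v = 49700 m/s.
(ρ_i/ρ_t)^0.367 = (3190/2850)^0.367 = 1.042
d^0.82 = 168^0.82 = 66.80
v^0.44 = 49700^0.44 = 116.5
g^-0.24 = 3.7^-0.24 = 0.7305
D = 1.15 × 1.042 × 66.80 × 116.5 × 0.7305 = 6812 m
   = 6.812 km

D ≈ 6.81 km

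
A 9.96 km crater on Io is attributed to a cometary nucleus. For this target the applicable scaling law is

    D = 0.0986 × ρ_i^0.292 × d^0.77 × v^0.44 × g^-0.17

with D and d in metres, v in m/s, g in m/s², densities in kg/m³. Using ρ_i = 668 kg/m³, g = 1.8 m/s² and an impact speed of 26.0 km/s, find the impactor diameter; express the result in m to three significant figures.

d ≈ 915 m

Rearranging for d: d = [D / (0.0986 · 668^0.292 · 26000^0.44 · 1.8^-0.17)]^(1/0.77).
D = 9960 m.
668^0.292 = 6.681
26000^0.44 = 87.62
1.8^-0.17 = 0.9049
Denominator = 0.0986 × 6.681 × 87.62 × 0.9049 = 52.23
D / 52.23 = 9960 / 52.23 = 190.7
d = 190.7^(1/0.77) = 190.7^1.2987 = 915.1 m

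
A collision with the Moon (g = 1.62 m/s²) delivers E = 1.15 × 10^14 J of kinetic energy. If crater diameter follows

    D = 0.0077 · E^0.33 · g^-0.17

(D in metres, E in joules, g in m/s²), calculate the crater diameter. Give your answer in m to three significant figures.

E^0.33 = (1.15 × 10^14)^0.33 = 4.365 × 10^4
g^-0.17 = 1.62^-0.17 = 0.9213
D = 0.0077 × 4.365 × 10^4 × 0.9213 = 309.7 m

D ≈ 310 m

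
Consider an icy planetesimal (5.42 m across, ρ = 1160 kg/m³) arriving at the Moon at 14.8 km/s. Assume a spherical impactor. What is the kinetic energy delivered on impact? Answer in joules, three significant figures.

v = 14800 m/s.
Mass m = (π/6) ρ d³ = (π/6) × 1160 × (5.42)³ = 9.671 × 10^4 kg
E = ½ m v² = 0.5 × 9.671 × 10^4 × (14800)² = 1.059 × 10^13 J

E ≈ 1.06 × 10^13 J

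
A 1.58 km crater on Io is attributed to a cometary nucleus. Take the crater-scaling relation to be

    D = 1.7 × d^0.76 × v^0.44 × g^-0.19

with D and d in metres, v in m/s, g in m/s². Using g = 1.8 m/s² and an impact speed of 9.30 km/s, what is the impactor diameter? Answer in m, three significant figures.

d ≈ 47.0 m

Rearranging for d: d = [D / (1.7 · 9300^0.44 · 1.8^-0.19)]^(1/0.76).
D = 1580 m.
9300^0.44 = 55.74
1.8^-0.19 = 0.8943
Denominator = 1.7 × 55.74 × 0.8943 = 84.74
D / 84.74 = 1580 / 84.74 = 18.65
d = 18.65^(1/0.76) = 18.65^1.3158 = 46.98 m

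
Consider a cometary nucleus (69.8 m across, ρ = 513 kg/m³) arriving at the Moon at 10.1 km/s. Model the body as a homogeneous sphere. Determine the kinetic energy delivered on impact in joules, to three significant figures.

v = 10100 m/s.
Mass m = (π/6) ρ d³ = (π/6) × 513 × (69.8)³ = 9.134 × 10^7 kg
E = ½ m v² = 0.5 × 9.134 × 10^7 × (10100)² = 4.659 × 10^15 J

E ≈ 4.66 × 10^15 J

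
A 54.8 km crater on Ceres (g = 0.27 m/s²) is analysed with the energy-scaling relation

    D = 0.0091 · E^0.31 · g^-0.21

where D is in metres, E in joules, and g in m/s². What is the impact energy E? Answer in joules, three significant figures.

E ≈ 3.05 × 10^21 J

Rearranging: E = [D / (0.0091 · g^-0.21)]^(1/0.31).
D = 54800 m.
g^-0.21 = 0.27^-0.21 = 1.316
D / (0.0091 × 1.316) = 54800 / (0.01198) = 4.574 × 10^6
E = (4.574 × 10^6)^3.2258 = 3.053 × 10^21 J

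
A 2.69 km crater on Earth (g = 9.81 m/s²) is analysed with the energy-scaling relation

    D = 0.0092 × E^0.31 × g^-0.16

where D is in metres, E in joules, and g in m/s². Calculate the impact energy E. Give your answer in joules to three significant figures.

Rearranging: E = [D / (0.0092 · g^-0.16)]^(1/0.31).
D = 2690 m.
g^-0.16 = 9.81^-0.16 = 0.6940
D / (0.0092 × 0.6940) = 2690 / (6.385 × 10^-3) = 4.213 × 10^5
E = (4.213 × 10^5)^3.2258 = 1.393 × 10^18 J

E ≈ 1.39 × 10^18 J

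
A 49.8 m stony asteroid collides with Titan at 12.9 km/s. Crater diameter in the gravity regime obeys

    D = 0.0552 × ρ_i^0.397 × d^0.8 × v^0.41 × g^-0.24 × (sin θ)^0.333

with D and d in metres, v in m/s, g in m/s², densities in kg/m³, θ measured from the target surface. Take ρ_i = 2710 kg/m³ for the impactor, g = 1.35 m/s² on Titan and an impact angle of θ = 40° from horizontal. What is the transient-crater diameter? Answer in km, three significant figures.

D ≈ 1.13 km

In SI units: v = 12900 m/s.
ρ_i^0.397 = 2710^0.397 = 23.06
d^0.8 = 49.8^0.8 = 22.79
v^0.41 = 12900^0.41 = 48.46
g^-0.24 = 1.35^-0.24 = 0.9305
(sin 40°)^0.333 = 0.6428^0.333 = 0.8632
D = 0.0552 × 23.06 × 22.79 × 48.46 × 0.9305 × 0.8632 = 1129 m
   = 1.129 km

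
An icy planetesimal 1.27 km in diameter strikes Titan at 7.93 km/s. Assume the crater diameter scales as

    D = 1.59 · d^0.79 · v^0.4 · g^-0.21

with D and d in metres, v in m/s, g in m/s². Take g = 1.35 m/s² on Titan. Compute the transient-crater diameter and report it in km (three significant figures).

In SI units: d = 1270 m, v = 7930 m/s.
d^0.79 = 1270^0.79 = 283.1
v^0.4 = 7930^0.4 = 36.28
g^-0.21 = 1.35^-0.21 = 0.9389
D = 1.59 × 283.1 × 36.28 × 0.9389 = 15333 m
   = 15.33 km

D ≈ 15.3 km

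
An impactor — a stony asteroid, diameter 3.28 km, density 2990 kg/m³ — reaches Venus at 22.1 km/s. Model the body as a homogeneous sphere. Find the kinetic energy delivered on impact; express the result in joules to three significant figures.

E ≈ 1.35 × 10^22 J

d = 3280 m; v = 22100 m/s.
Mass m = (π/6) ρ d³ = (π/6) × 2990 × (3280)³ = 5.524 × 10^13 kg
E = ½ m v² = 0.5 × 5.524 × 10^13 × (22100)² = 1.349 × 10^22 J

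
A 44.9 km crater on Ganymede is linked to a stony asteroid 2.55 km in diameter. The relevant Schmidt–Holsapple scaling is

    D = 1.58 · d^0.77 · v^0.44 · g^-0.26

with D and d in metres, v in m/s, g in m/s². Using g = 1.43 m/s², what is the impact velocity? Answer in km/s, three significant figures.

v ≈ 17.9 km/s

Rearranging for v: v = [D / (1.58 · 2550^0.77 · 1.43^-0.26)]^(1/0.44).
D = 44900 m.
2550^0.77 = 419.8
1.43^-0.26 = 0.9112
Denominator = 1.58 × 419.8 × 0.9112 = 604.4
D / 604.4 = 44900 / 604.4 = 74.29
v = 74.29^(1/0.44) = 74.29^2.2727 = 17867 m/s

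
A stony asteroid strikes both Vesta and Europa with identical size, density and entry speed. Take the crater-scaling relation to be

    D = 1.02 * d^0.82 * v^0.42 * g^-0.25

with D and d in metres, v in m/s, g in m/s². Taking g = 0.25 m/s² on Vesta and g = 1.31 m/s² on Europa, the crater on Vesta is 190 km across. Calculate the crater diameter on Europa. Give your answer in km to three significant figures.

D ≈ 126 km

All impactor-dependent factors cancel in the ratio, leaving D_Europa/D_Vesta = (g_Europa/g_Vesta)^-0.25.
(1.31/0.25)^-0.25 = 5.240^-0.25 = 0.6609
D_Europa = 0.6609 × 190 km = 126 km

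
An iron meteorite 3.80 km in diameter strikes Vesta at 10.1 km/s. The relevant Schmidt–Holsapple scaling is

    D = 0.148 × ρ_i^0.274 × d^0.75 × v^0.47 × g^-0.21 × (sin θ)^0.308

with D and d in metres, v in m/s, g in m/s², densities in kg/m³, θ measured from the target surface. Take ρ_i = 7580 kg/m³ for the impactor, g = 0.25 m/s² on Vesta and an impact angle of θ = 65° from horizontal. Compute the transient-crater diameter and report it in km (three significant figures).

In SI units: d = 3800 m, v = 10100 m/s.
ρ_i^0.274 = 7580^0.274 = 11.56
d^0.75 = 3800^0.75 = 484.0
v^0.47 = 10100^0.47 = 76.21
g^-0.21 = 0.25^-0.21 = 1.338
(sin 65°)^0.308 = 0.9063^0.308 = 0.9702
D = 0.148 × 11.56 × 484.0 × 76.21 × 1.338 × 0.9702 = 81921 m
   = 81.92 km

D ≈ 81.9 km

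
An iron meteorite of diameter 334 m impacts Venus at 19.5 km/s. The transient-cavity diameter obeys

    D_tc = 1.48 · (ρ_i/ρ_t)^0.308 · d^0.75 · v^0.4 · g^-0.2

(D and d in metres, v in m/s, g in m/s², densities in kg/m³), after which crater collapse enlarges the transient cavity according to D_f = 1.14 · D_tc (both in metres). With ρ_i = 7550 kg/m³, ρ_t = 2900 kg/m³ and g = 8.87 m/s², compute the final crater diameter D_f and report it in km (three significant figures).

D_f ≈ 5.95 km

v = 19500 m/s.
(ρ_i/ρ_t)^0.308 = (7550/2900)^0.308 = 1.343
d^0.75 = 334^0.75 = 78.13
v^0.4 = 19500^0.4 = 52.00
g^-0.2 = 8.87^-0.2 = 0.6463
D_tc = 1.48 × 1.343 × 78.13 × 52.00 × 0.6463 = 5219 m
D_f = 1.14 × 5219 = 5950 m
     = 5.950 km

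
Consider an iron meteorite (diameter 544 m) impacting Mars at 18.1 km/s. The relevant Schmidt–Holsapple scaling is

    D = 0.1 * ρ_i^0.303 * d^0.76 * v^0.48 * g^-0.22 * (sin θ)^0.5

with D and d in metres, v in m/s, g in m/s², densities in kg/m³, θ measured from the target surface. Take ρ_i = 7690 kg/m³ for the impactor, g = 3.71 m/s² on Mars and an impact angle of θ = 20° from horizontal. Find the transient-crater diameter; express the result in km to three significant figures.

D ≈ 8.75 km

In SI units: v = 18100 m/s.
ρ_i^0.303 = 7690^0.303 = 15.05
d^0.76 = 544^0.76 = 120.0
v^0.48 = 18100^0.48 = 110.6
g^-0.22 = 3.71^-0.22 = 0.7494
(sin 20°)^0.5 = 0.3420^0.5 = 0.5848
D = 0.1 × 15.05 × 120.0 × 110.6 × 0.7494 × 0.5848 = 8754 m
   = 8.754 km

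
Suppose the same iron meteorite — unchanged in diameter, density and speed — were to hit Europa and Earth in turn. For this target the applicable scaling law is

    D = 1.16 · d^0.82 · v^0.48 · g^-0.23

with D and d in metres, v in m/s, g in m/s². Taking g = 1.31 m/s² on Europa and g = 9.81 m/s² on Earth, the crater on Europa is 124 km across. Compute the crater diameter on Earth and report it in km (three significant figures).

All impactor-dependent factors cancel in the ratio, leaving D_Earth/D_Europa = (g_Earth/g_Europa)^-0.23.
(9.81/1.31)^-0.23 = 7.489^-0.23 = 0.6293
D_Earth = 0.6293 × 124 km = 78.0 km

D ≈ 78.0 km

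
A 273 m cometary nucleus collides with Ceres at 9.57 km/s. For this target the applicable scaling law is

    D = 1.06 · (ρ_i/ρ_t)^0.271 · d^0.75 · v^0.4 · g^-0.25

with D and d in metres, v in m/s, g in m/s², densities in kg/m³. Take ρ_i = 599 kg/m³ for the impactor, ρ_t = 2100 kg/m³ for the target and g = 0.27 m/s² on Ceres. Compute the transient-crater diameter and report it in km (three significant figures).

D ≈ 2.75 km

In SI units: v = 9570 m/s.
(ρ_i/ρ_t)^0.271 = (599/2100)^0.271 = 0.7118
d^0.75 = 273^0.75 = 67.16
v^0.4 = 9570^0.4 = 39.12
g^-0.25 = 0.27^-0.25 = 1.387
D = 1.06 × 0.7118 × 67.16 × 39.12 × 1.387 = 2749 m
   = 2.749 km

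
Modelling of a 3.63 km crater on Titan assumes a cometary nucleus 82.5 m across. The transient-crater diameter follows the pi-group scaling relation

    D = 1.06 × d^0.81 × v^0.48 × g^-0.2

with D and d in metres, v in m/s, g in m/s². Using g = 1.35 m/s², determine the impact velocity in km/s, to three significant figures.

Rearranging for v: v = [D / (1.06 · 82.5^0.81 · 1.35^-0.2)]^(1/0.48).
D = 3630 m.
82.5^0.81 = 35.67
1.35^-0.2 = 0.9417
Denominator = 1.06 × 35.67 × 0.9417 = 35.61
D / 35.61 = 3630 / 35.61 = 101.9
v = 101.9^(1/0.48) = 101.9^2.0833 = 15263 m/s

v ≈ 15.3 km/s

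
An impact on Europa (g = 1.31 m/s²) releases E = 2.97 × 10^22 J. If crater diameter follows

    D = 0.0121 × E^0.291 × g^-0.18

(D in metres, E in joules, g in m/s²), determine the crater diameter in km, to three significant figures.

E^0.291 = (2.97 × 10^22)^0.291 = 3.464 × 10^6
g^-0.18 = 1.31^-0.18 = 0.9526
D = 0.0121 × 3.464 × 10^6 × 0.9526 = 39928 m
   = 39.93 km

D ≈ 39.9 km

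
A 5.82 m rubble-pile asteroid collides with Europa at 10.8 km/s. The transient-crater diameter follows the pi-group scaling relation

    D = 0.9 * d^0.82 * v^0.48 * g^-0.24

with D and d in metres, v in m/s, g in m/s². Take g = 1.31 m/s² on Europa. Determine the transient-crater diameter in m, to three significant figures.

In SI units: v = 10800 m/s.
d^0.82 = 5.82^0.82 = 4.239
v^0.48 = 10800^0.48 = 86.31
g^-0.24 = 1.31^-0.24 = 0.9372
D = 0.9 × 4.239 × 86.31 × 0.9372 = 308.6 m

D ≈ 309 m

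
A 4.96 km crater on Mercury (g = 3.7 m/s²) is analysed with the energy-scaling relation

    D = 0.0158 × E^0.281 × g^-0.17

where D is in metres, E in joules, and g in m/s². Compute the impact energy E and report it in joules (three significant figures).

Rearranging: E = [D / (0.0158 · g^-0.17)]^(1/0.281).
D = 4960 m.
g^-0.17 = 3.7^-0.17 = 0.8006
D / (0.0158 × 0.8006) = 4960 / (0.01265) = 3.921 × 10^5
E = (3.921 × 10^5)^3.5587 = 8.039 × 10^19 J

E ≈ 8.04 × 10^19 J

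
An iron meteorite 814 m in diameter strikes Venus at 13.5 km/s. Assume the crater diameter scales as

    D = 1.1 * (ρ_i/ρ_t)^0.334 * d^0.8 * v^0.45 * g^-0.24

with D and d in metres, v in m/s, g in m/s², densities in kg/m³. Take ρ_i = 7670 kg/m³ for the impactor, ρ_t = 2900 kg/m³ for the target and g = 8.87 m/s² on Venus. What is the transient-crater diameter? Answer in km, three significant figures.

D ≈ 13.9 km

In SI units: v = 13500 m/s.
(ρ_i/ρ_t)^0.334 = (7670/2900)^0.334 = 1.384
d^0.8 = 814^0.8 = 213.1
v^0.45 = 13500^0.45 = 72.22
g^-0.24 = 8.87^-0.24 = 0.5922
D = 1.1 × 1.384 × 213.1 × 72.22 × 0.5922 = 13875 m
   = 13.88 km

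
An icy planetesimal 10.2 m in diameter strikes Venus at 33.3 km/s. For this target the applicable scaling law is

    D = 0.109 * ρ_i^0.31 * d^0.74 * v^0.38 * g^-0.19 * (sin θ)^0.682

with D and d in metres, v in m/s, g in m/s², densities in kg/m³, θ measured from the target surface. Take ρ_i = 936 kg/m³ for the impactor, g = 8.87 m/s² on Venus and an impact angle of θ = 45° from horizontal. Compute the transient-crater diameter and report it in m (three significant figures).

D ≈ 138 m

In SI units: v = 33300 m/s.
ρ_i^0.31 = 936^0.31 = 8.339
d^0.74 = 10.2^0.74 = 5.577
v^0.38 = 33300^0.38 = 52.30
g^-0.19 = 8.87^-0.19 = 0.6605
(sin 45°)^0.682 = 0.7071^0.682 = 0.7895
D = 0.109 × 8.339 × 5.577 × 52.30 × 0.6605 × 0.7895 = 138.3 m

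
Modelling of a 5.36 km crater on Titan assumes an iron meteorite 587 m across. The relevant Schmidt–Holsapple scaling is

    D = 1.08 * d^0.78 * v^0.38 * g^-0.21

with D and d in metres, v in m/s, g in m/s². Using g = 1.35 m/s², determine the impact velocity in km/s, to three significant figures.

Rearranging for v: v = [D / (1.08 · 587^0.78 · 1.35^-0.21)]^(1/0.38).
D = 5360 m.
587^0.78 = 144.4
1.35^-0.21 = 0.9389
Denominator = 1.08 × 144.4 × 0.9389 = 146.4
D / 146.4 = 5360 / 146.4 = 36.61
v = 36.61^(1/0.38) = 36.61^2.6316 = 13025 m/s

v ≈ 13.0 km/s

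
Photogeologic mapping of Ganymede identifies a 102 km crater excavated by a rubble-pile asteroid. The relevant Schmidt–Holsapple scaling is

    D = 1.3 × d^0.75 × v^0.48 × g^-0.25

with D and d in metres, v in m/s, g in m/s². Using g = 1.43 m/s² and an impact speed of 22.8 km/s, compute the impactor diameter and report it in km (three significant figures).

d ≈ 6.15 km

Rearranging for d: d = [D / (1.3 · 22800^0.48 · 1.43^-0.25)]^(1/0.75).
D = 102000 m.
22800^0.48 = 123.5
1.43^-0.25 = 0.9145
Denominator = 1.3 × 123.5 × 0.9145 = 146.8
D / 146.8 = 102000 / 146.8 = 694.8
d = 694.8^(1/0.75) = 694.8^1.3333 = 6153 m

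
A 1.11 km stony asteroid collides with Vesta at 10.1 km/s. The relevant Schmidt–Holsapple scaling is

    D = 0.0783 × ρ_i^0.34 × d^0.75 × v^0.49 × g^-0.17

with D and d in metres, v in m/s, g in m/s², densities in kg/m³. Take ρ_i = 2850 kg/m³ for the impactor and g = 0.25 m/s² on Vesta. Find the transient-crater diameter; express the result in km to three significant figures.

D ≈ 26.1 km

In SI units: d = 1110 m, v = 10100 m/s.
ρ_i^0.34 = 2850^0.34 = 14.95
d^0.75 = 1110^0.75 = 192.3
v^0.49 = 10100^0.49 = 91.65
g^-0.17 = 0.25^-0.17 = 1.266
D = 0.0783 × 14.95 × 192.3 × 91.65 × 1.266 = 26119 m
   = 26.12 km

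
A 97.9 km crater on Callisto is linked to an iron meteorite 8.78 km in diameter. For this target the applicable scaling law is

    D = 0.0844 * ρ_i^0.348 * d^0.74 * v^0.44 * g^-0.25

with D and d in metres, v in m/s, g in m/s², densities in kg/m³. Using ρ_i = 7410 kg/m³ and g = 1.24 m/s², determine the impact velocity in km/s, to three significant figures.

Rearranging for v: v = [D / (0.0844 · 7410^0.348 · 8780^0.74 · 1.24^-0.25)]^(1/0.44).
D = 97900 m.
7410^0.348 = 22.22
8780^0.74 = 828.3
1.24^-0.25 = 0.9476
Denominator = 0.0844 × 22.22 × 828.3 × 0.9476 = 1472
D / 1472 = 97900 / 1472 = 66.51
v = 66.51^(1/0.44) = 66.51^2.2727 = 13896 m/s

v ≈ 13.9 km/s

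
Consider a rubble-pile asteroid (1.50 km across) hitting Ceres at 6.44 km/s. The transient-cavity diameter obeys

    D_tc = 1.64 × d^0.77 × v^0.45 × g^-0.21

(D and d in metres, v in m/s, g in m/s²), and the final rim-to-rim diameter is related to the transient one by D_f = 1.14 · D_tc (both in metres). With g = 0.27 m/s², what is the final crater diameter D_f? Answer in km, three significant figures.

D_f ≈ 35.5 km

In SI: d = 1500 m, v = 6440 m/s.
d^0.77 = 1500^0.77 = 279.0
v^0.45 = 6440^0.45 = 51.76
g^-0.21 = 0.27^-0.21 = 1.316
D_tc = 1.64 × 279.0 × 51.76 × 1.316 = 31170 m
D_f = 1.14 × 31170 = 35534 m
     = 35.53 km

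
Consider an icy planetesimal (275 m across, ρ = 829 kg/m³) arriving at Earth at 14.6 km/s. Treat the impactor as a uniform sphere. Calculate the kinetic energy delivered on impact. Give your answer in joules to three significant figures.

E ≈ 9.62 × 10^17 J

v = 14600 m/s.
Mass m = (π/6) ρ d³ = (π/6) × 829 × (275)³ = 9.027 × 10^9 kg
E = ½ m v² = 0.5 × 9.027 × 10^9 × (14600)² = 9.621 × 10^17 J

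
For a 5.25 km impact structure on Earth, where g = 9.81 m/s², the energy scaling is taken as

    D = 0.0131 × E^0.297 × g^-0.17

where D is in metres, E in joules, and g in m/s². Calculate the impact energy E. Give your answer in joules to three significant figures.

E ≈ 2.71 × 10^19 J

Rearranging: E = [D / (0.0131 · g^-0.17)]^(1/0.297).
D = 5250 m.
g^-0.17 = 9.81^-0.17 = 0.6783
D / (0.0131 × 0.6783) = 5250 / (8.886 × 10^-3) = 5.908 × 10^5
E = (5.908 × 10^5)^3.367 = 2.707 × 10^19 J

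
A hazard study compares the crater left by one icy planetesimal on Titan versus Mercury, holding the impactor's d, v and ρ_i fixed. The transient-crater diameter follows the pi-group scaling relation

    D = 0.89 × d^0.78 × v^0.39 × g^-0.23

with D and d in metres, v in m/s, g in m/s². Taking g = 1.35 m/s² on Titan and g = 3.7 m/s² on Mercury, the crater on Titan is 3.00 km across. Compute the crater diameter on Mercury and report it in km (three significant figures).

All impactor-dependent factors cancel in the ratio, leaving D_Mercury/D_Titan = (g_Mercury/g_Titan)^-0.23.
(3.7/1.35)^-0.23 = 2.741^-0.23 = 0.7930
D_Mercury = 0.7930 × 3.00 km = 2.38 km

D ≈ 2.38 km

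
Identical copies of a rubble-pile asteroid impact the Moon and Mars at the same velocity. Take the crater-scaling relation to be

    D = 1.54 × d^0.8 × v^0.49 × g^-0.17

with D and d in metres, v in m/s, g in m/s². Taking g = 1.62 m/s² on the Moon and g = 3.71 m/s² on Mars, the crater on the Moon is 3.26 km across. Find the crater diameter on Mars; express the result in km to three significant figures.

D ≈ 2.83 km

All impactor-dependent factors cancel in the ratio, leaving D_Mars/D_Moon = (g_Mars/g_Moon)^-0.17.
(3.71/1.62)^-0.17 = 2.290^-0.17 = 0.8686
D_Mars = 0.8686 × 3.26 km = 2.83 km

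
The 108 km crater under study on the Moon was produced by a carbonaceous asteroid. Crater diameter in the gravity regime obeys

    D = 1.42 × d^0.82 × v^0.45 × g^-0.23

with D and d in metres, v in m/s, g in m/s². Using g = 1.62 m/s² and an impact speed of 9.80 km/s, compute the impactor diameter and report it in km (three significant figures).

d ≈ 6.62 km

Rearranging for d: d = [D / (1.42 · 9800^0.45 · 1.62^-0.23)]^(1/0.82).
D = 108000 m.
9800^0.45 = 62.52
1.62^-0.23 = 0.8950
Denominator = 1.42 × 62.52 × 0.8950 = 79.46
D / 79.46 = 108000 / 79.46 = 1359
d = 1359^(1/0.82) = 1359^1.2195 = 6622 m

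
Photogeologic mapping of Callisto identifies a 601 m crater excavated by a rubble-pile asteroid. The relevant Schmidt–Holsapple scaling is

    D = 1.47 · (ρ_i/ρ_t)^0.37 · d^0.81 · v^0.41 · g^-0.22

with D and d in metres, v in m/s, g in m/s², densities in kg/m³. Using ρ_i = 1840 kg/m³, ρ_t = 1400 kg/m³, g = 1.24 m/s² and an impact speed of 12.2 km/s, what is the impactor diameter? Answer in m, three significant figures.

d ≈ 13.4 m

Rearranging for d: d = [D / (1.47 · (1840/1400)^0.37 · 12200^0.41 · 1.24^-0.22)]^(1/0.81).
(1840/1400)^0.37 = 1.106
12200^0.41 = 47.36
1.24^-0.22 = 0.9538
Denominator = 1.47 × 1.106 × 47.36 × 0.9538 = 73.44
D / 73.44 = 601 / 73.44 = 8.184
d = 8.184^(1/0.81) = 8.184^1.2346 = 13.40 m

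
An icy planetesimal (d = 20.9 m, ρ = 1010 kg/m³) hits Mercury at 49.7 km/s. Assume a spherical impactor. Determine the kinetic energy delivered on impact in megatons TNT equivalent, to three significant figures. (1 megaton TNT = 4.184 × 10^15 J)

v = 49700 m/s.
Mass m = (π/6) ρ d³ = (π/6) × 1010 × (20.9)³ = 4.828 × 10^6 kg
E = ½ m v² = 0.5 × 4.828 × 10^6 × (49700)² = 5.963 × 10^15 J
   = 5.963 × 10^15 / 4.184×10^15 = 1.425 Mt

E ≈ 1.43 Mt TNT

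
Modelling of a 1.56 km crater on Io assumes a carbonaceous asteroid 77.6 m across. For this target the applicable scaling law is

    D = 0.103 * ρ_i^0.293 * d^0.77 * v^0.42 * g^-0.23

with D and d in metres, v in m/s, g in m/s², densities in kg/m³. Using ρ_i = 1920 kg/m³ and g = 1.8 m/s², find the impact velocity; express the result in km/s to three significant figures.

Rearranging for v: v = [D / (0.103 · 1920^0.293 · 77.6^0.77 · 1.8^-0.23)]^(1/0.42).
D = 1560 m.
1920^0.293 = 9.162
77.6^0.77 = 28.52
1.8^-0.23 = 0.8735
Denominator = 0.103 × 9.162 × 28.52 × 0.8735 = 23.51
D / 23.51 = 1560 / 23.51 = 66.35
v = 66.35^(1/0.42) = 66.35^2.381 = 21767 m/s

v ≈ 21.8 km/s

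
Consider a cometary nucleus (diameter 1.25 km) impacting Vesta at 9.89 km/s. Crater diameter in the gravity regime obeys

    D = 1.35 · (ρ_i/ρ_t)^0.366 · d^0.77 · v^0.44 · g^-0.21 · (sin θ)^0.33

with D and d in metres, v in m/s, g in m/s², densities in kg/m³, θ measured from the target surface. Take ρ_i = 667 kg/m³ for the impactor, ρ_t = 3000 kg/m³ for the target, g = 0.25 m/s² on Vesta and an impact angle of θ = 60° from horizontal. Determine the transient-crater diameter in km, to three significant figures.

D ≈ 13.8 km

In SI units: d = 1250 m, v = 9890 m/s.
(ρ_i/ρ_t)^0.366 = (667/3000)^0.366 = 0.5768
d^0.77 = 1250^0.77 = 242.4
v^0.44 = 9890^0.44 = 57.26
g^-0.21 = 0.25^-0.21 = 1.338
(sin 60°)^0.33 = 0.8660^0.33 = 0.9536
D = 1.35 × 0.5768 × 242.4 × 57.26 × 1.338 × 0.9536 = 13790 m
   = 13.79 km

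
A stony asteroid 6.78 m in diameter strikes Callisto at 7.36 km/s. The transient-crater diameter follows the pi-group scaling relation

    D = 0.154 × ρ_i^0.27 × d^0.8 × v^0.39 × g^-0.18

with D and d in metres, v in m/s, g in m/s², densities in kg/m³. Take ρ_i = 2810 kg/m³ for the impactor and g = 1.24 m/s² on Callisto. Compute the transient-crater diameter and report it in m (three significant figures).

In SI units: v = 7360 m/s.
ρ_i^0.27 = 2810^0.27 = 8.534
d^0.8 = 6.78^0.8 = 4.624
v^0.39 = 7360^0.39 = 32.22
g^-0.18 = 1.24^-0.18 = 0.9620
D = 0.154 × 8.534 × 4.624 × 32.22 × 0.9620 = 188.4 m

D ≈ 188 m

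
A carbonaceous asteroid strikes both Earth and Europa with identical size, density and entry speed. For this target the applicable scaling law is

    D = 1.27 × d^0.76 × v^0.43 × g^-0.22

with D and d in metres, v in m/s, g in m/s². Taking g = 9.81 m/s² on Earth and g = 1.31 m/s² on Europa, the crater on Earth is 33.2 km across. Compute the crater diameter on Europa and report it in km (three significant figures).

All impactor-dependent factors cancel in the ratio, leaving D_Europa/D_Earth = (g_Europa/g_Earth)^-0.22.
(1.31/9.81)^-0.22 = 0.1335^-0.22 = 1.557
D_Europa = 1.557 × 33.2 km = 51.7 km

D ≈ 51.7 km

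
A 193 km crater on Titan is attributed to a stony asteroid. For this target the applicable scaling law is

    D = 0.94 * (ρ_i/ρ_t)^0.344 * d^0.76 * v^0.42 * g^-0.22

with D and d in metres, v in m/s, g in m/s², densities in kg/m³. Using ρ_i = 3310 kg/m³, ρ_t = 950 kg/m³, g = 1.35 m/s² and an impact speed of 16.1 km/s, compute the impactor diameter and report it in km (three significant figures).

d ≈ 28.7 km

Rearranging for d: d = [D / (0.94 · (3310/950)^0.344 · 16100^0.42 · 1.35^-0.22)]^(1/0.76).
D = 193000 m.
(3310/950)^0.344 = 1.536
16100^0.42 = 58.46
1.35^-0.22 = 0.9361
Denominator = 0.94 × 1.536 × 58.46 × 0.9361 = 79.01
D / 79.01 = 193000 / 79.01 = 2443
d = 2443^(1/0.76) = 2443^1.3158 = 28697 m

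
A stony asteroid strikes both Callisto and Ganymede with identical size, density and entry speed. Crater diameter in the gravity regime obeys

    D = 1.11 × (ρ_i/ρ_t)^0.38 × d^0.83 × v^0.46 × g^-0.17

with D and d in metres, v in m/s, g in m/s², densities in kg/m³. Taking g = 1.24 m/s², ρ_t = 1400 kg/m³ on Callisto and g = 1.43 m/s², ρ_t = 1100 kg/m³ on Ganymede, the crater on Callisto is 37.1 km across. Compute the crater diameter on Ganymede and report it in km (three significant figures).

The impactor-only factors (d, v, ρ_i) cancel in the ratio, leaving D_Ganymede/D_Callisto = (g_Ganymede/g_Callisto)^-0.17 · (ρ_t,Callisto/ρ_t,Ganymede)^0.38.
(1.43/1.24)^-0.17 = 1.153^-0.17 = 0.9761
(1400/1100)^0.38 = 1.273^0.38 = 1.096
Ratio = 0.9761 × 1.096 = 1.070
D_Ganymede = 1.070 × 37.1 km = 39.7 km

D ≈ 39.7 km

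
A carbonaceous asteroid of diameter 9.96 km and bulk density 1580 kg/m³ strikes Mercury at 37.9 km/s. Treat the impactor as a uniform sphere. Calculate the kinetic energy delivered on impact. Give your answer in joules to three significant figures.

E ≈ 5.87 × 10^23 J

d = 9960 m; v = 37900 m/s.
Mass m = (π/6) ρ d³ = (π/6) × 1580 × (9960)³ = 8.174 × 10^14 kg
E = ½ m v² = 0.5 × 8.174 × 10^14 × (37900)² = 5.871 × 10^23 J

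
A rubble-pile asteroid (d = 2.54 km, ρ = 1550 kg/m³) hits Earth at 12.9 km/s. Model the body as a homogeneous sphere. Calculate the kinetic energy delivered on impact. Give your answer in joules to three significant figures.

E ≈ 1.11 × 10^21 J

d = 2540 m; v = 12900 m/s.
Mass m = (π/6) ρ d³ = (π/6) × 1550 × (2540)³ = 1.330 × 10^13 kg
E = ½ m v² = 0.5 × 1.330 × 10^13 × (12900)² = 1.107 × 10^21 J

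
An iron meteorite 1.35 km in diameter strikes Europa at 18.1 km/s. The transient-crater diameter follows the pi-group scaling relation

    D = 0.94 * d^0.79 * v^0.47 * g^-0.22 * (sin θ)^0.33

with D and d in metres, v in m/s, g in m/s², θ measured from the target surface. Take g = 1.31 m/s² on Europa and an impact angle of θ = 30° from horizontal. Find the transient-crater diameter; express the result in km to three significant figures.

D ≈ 21.0 km

In SI units: d = 1350 m, v = 18100 m/s.
d^0.79 = 1350^0.79 = 297.1
v^0.47 = 18100^0.47 = 100.3
g^-0.22 = 1.31^-0.22 = 0.9423
(sin 30°)^0.33 = 0.5000^0.33 = 0.7955
D = 0.94 × 297.1 × 100.3 × 0.9423 × 0.7955 = 20997 m
   = 21.00 km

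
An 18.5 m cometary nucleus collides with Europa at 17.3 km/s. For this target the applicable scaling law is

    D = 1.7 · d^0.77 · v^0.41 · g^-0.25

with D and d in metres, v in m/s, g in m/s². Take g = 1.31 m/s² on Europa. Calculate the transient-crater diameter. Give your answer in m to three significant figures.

D ≈ 821 m

In SI units: v = 17300 m/s.
d^0.77 = 18.5^0.77 = 9.456
v^0.41 = 17300^0.41 = 54.65
g^-0.25 = 1.31^-0.25 = 0.9347
D = 1.7 × 9.456 × 54.65 × 0.9347 = 821.1 m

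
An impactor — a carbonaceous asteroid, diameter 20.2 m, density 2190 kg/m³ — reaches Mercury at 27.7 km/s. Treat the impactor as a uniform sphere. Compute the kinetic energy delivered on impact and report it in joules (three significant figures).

E ≈ 3.63 × 10^15 J

v = 27700 m/s.
Mass m = (π/6) ρ d³ = (π/6) × 2190 × (20.2)³ = 9.451 × 10^6 kg
E = ½ m v² = 0.5 × 9.451 × 10^6 × (27700)² = 3.626 × 10^15 J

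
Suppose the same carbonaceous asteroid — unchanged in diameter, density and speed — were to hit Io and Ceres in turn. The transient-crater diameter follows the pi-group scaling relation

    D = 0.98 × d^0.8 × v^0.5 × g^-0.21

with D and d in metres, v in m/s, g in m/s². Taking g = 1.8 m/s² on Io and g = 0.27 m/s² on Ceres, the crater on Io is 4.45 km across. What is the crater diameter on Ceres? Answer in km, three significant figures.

D ≈ 6.63 km

All impactor-dependent factors cancel in the ratio, leaving D_Ceres/D_Io = (g_Ceres/g_Io)^-0.21.
(0.27/1.8)^-0.21 = 0.1500^-0.21 = 1.489
D_Ceres = 1.489 × 4.45 km = 6.63 km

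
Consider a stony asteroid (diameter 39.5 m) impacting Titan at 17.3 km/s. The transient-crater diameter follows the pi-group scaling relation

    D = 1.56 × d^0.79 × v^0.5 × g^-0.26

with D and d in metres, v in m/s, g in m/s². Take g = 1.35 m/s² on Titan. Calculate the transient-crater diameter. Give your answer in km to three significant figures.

D ≈ 3.46 km

In SI units: v = 17300 m/s.
d^0.79 = 39.5^0.79 = 18.25
v^0.5 = 17300^0.5 = 131.5
g^-0.26 = 1.35^-0.26 = 0.9249
D = 1.56 × 18.25 × 131.5 × 0.9249 = 3463 m
   = 3.463 km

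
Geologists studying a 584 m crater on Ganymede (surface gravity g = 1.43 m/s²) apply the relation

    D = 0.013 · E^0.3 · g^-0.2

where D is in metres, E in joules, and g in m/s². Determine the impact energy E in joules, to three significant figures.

E ≈ 4.09 × 10^15 J

Rearranging: E = [D / (0.013 · g^-0.2)]^(1/0.3).
g^-0.2 = 1.43^-0.2 = 0.9310
D / (0.013 × 0.9310) = 584 / (0.01210) = 4.826 × 10^4
E = (4.826 × 10^4)^3.3333 = 4.091 × 10^15 J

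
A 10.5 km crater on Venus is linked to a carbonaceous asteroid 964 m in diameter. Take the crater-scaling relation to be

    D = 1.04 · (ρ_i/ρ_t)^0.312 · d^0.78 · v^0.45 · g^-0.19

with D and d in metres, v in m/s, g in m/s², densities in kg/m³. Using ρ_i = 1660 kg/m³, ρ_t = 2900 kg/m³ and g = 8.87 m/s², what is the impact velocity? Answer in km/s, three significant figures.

v ≈ 19.7 km/s

Rearranging for v: v = [D / (1.04 · (1660/2900)^0.312 · 964^0.78 · 8.87^-0.19)]^(1/0.45).
D = 10500 m.
(1660/2900)^0.312 = 0.8402
964^0.78 = 212.6
8.87^-0.19 = 0.6605
Denominator = 1.04 × 0.8402 × 212.6 × 0.6605 = 122.7
D / 122.7 = 10500 / 122.7 = 85.57
v = 85.57^(1/0.45) = 85.57^2.2222 = 19679 m/s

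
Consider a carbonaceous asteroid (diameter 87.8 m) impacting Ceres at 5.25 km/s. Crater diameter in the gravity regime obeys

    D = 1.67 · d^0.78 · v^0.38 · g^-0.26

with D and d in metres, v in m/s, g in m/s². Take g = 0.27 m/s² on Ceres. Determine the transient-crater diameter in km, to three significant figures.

D ≈ 2.00 km

In SI units: v = 5250 m/s.
d^0.78 = 87.8^0.78 = 32.80
v^0.38 = 5250^0.38 = 25.92
g^-0.26 = 0.27^-0.26 = 1.406
D = 1.67 × 32.80 × 25.92 × 1.406 = 1996 m
   = 1.996 km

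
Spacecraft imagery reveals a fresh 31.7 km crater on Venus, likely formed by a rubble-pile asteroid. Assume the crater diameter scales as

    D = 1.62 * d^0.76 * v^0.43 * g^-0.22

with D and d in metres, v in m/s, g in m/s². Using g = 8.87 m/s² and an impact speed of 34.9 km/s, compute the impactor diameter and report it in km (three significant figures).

d ≈ 2.24 km

Rearranging for d: d = [D / (1.62 · 34900^0.43 · 8.87^-0.22)]^(1/0.76).
D = 31700 m.
34900^0.43 = 89.83
8.87^-0.22 = 0.6187
Denominator = 1.62 × 89.83 × 0.6187 = 90.04
D / 90.04 = 31700 / 90.04 = 352.1
d = 352.1^(1/0.76) = 352.1^1.3158 = 2243 m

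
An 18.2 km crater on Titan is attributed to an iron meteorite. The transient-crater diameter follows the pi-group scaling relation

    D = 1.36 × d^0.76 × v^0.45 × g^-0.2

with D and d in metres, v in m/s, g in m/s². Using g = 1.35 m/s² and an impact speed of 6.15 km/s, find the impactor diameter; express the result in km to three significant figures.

Rearranging for d: d = [D / (1.36 · 6150^0.45 · 1.35^-0.2)]^(1/0.76).
D = 18200 m.
6150^0.45 = 50.70
1.35^-0.2 = 0.9417
Denominator = 1.36 × 50.70 × 0.9417 = 64.93
D / 64.93 = 18200 / 64.93 = 280.3
d = 280.3^(1/0.76) = 280.3^1.3158 = 1662 m

d ≈ 1.66 km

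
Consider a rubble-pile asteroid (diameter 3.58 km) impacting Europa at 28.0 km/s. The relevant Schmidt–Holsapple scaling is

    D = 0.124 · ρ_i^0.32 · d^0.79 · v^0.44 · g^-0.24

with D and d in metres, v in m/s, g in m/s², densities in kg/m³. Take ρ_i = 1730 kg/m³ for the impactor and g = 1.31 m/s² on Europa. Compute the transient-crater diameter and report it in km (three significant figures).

In SI units: d = 3580 m, v = 28000 m/s.
ρ_i^0.32 = 1730^0.32 = 10.87
d^0.79 = 3580^0.79 = 642.0
v^0.44 = 28000^0.44 = 90.52
g^-0.24 = 1.31^-0.24 = 0.9372
D = 0.124 × 10.87 × 642.0 × 90.52 × 0.9372 = 73411 m
   = 73.41 km

D ≈ 73.4 km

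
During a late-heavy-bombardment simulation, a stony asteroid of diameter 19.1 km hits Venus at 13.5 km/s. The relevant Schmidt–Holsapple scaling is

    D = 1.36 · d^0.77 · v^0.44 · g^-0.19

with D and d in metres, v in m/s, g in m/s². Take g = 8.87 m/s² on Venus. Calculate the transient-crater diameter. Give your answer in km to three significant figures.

In SI units: d = 19100 m, v = 13500 m/s.
d^0.77 = 19100^0.77 = 1979
v^0.44 = 13500^0.44 = 65.67
g^-0.19 = 8.87^-0.19 = 0.6605
D = 1.36 × 1979 × 65.67 × 0.6605 = 1.167 × 10^5 m
   = 116.7 km

D ≈ 117 km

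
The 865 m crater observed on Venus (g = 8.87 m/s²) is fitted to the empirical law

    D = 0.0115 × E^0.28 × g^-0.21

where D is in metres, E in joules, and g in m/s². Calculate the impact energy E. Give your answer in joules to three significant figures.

E ≈ 1.34 × 10^18 J

Rearranging: E = [D / (0.0115 · g^-0.21)]^(1/0.28).
g^-0.21 = 8.87^-0.21 = 0.6323
D / (0.0115 × 0.6323) = 865 / (7.271 × 10^-3) = 1.190 × 10^5
E = (1.190 × 10^5)^3.5714 = 1.339 × 10^18 J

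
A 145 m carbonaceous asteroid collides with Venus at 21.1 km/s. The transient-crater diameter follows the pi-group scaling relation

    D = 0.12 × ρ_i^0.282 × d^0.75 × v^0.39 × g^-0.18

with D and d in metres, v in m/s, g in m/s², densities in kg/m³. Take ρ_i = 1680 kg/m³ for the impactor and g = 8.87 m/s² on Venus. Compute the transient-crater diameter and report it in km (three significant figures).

D ≈ 1.34 km

In SI units: v = 21100 m/s.
ρ_i^0.282 = 1680^0.282 = 8.120
d^0.75 = 145^0.75 = 41.79
v^0.39 = 21100^0.39 = 48.58
g^-0.18 = 8.87^-0.18 = 0.6751
D = 0.12 × 8.120 × 41.79 × 48.58 × 0.6751 = 1335 m
   = 1.335 km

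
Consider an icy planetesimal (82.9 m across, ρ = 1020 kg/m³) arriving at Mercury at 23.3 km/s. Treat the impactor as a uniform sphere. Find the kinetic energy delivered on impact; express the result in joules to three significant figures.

E ≈ 8.26 × 10^16 J

v = 23300 m/s.
Mass m = (π/6) ρ d³ = (π/6) × 1020 × (82.9)³ = 3.043 × 10^8 kg
E = ½ m v² = 0.5 × 3.043 × 10^8 × (23300)² = 8.260 × 10^16 J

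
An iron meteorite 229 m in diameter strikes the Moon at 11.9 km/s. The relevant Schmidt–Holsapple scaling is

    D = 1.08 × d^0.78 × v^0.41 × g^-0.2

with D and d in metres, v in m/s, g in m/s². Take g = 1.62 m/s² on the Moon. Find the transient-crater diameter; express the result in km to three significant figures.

In SI units: v = 11900 m/s.
d^0.78 = 229^0.78 = 69.29
v^0.41 = 11900^0.41 = 46.88
g^-0.2 = 1.62^-0.2 = 0.9080
D = 1.08 × 69.29 × 46.88 × 0.9080 = 3185 m
   = 3.185 km

D ≈ 3.19 km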